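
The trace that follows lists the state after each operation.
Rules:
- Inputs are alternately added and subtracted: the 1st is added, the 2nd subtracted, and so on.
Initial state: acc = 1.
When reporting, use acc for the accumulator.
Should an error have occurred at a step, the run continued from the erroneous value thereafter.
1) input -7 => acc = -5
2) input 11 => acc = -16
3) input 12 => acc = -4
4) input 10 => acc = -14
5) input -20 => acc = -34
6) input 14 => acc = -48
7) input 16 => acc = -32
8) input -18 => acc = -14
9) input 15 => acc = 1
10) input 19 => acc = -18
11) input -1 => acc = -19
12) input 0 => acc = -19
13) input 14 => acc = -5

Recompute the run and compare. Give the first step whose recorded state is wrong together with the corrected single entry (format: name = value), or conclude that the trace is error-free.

step 1, acc = -6

Recomputing the run from the initial state:
step 1: acc = -6
step 2: acc = -17
step 3: acc = -5
step 4: acc = -15
step 5: acc = -35
step 6: acc = -49
step 7: acc = -33
step 8: acc = -15
step 9: acc = 0
step 10: acc = -19
step 11: acc = -20
step 12: acc = -20
step 13: acc = -6
The first disagreement with the trace is at step 1, where the value should be acc = -6.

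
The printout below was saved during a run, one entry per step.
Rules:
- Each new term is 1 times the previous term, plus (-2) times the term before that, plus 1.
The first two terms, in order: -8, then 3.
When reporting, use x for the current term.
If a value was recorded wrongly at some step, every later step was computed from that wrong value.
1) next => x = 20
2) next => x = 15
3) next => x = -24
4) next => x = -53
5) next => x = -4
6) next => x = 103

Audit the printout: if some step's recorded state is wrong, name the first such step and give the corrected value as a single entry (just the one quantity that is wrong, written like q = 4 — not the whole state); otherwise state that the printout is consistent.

Recomputing the run from the initial state:
step 1: x = 20
step 2: x = 15
step 3: x = -24
step 4: x = -53
step 5: x = -4
step 6: x = 103
This matches the printout at every step.

no error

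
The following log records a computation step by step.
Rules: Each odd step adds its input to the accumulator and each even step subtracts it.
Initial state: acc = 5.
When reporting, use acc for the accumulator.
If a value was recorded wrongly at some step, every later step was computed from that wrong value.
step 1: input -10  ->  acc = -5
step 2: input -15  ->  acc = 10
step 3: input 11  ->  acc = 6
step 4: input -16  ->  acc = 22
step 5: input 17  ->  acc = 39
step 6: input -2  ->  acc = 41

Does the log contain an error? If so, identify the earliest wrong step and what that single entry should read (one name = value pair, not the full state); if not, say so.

step 3, acc = 21

Step 1: acc = 5 + -10 = -5 — no discrepancy.
Step 2: acc = -5 - -15 = 10 — checks out.
Step 3: acc = 10 + 11 = 21 — the log has a different value.
First deviation found at step 3; the corrected entry is acc = 21.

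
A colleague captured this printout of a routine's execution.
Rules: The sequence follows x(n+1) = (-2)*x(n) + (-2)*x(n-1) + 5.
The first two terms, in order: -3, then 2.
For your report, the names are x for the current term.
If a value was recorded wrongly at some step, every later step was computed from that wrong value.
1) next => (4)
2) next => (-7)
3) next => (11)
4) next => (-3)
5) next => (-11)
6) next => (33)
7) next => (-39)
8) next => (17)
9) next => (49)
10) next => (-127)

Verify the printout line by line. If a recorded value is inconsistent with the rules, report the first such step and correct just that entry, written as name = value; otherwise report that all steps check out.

Step 1: x = -2*(2) + (-2)*(-3) + (5) = 7 — the printout disagrees here.
Step 1 is the first one off; corrected, x = 7.

step 1, x = 7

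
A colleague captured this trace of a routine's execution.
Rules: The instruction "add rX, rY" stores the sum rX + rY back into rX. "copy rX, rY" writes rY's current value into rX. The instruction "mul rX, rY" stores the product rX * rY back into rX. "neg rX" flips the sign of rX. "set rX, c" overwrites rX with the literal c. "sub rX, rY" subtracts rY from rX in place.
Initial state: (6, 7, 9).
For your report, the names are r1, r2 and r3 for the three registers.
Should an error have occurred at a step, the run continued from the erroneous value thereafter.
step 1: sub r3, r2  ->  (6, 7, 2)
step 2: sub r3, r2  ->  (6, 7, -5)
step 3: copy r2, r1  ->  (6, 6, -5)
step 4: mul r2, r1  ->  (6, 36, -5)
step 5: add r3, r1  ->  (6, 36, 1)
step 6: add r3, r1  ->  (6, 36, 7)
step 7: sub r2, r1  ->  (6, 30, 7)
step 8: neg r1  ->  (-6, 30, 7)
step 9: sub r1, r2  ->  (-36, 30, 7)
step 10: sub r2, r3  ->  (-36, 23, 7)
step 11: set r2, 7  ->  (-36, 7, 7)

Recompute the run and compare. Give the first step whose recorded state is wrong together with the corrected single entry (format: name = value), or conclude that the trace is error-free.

Step 1: r3 = 9 - 7 = 2 — in agreement.
Step 2: r3 = 2 - 7 = -5 — agrees with the trace.
Step 3: r2 = 6 — no discrepancy.
Step 4: r2 = 6 * 6 = 36 — in agreement.
Step 5: r3 = -5 + 6 = 1 — agrees with the trace.
Step 6: r3 = 1 + 6 = 7 — no discrepancy.
Step 7: r2 = 36 - 6 = 30 — confirmed correct.
Step 8: r1 = -(6) = -6 — matches.
Step 9: r1 = -6 - 30 = -36 — agrees with the trace.
Step 10: r2 = 30 - 7 = 23 — checks out.
Step 11: r2 = 7 — checks out.
All steps check out; nothing to correct.

no error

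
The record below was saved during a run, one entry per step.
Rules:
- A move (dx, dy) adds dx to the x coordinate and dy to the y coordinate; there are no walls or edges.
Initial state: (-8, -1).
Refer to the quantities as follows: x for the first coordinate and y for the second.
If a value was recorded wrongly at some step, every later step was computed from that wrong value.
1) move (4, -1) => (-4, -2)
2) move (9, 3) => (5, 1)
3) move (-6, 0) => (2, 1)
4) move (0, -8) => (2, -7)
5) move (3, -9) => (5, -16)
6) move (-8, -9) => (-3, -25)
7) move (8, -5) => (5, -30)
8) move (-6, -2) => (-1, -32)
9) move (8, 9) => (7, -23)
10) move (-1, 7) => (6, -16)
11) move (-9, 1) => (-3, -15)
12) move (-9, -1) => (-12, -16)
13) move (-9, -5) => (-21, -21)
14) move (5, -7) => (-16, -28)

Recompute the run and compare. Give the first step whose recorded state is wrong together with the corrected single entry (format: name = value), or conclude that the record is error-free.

step 1: x = -8 + (4) = -4, y = -1 + (-1) = -2 -> same as recorded
step 2: x = -4 + (9) = 5, y = -2 + (3) = 1 -> exactly as logged
step 3: x = 5 + (-6) = -1, y = 1 + (0) = 1 -> the record disagrees here
So the first discrepancy is step 3, where the right value is x = -1.

step 3, x = -1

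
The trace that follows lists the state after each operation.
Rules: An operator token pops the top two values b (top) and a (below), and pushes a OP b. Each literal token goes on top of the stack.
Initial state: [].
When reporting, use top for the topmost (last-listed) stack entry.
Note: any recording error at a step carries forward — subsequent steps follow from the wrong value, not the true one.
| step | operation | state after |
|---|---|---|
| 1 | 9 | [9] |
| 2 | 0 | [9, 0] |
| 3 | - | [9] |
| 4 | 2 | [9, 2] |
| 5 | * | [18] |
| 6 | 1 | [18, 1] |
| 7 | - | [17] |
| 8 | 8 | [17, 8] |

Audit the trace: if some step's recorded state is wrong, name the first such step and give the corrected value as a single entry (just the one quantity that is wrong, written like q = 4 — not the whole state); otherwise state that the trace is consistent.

no error

1. push 9: top = 9 (exactly as logged)
2. push 0: top = 0 (matches)
3. 9 - 0 = 9 (no discrepancy)
4. push 2: top = 2 (exactly as logged)
5. 9 * 2 = 18 (checks out)
6. push 1: top = 1 (in agreement)
7. 18 - 1 = 17 (confirmed correct)
8. push 8: top = 8 (same as recorded)
Nothing is out of place; the run is error-free.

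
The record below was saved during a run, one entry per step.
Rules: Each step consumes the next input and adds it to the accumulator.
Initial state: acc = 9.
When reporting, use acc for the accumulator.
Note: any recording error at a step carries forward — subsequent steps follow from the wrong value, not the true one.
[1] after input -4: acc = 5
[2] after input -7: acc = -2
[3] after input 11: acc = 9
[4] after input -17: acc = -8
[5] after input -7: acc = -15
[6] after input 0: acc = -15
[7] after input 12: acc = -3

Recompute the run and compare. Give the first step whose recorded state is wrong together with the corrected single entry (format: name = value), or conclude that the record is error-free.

Step 1: acc = 9 + -4 = 5 — no discrepancy.
Step 2: acc = 5 + -7 = -2 — agrees with the record.
Step 3: acc = -2 + 11 = 9 — in agreement.
Step 4: acc = 9 + -17 = -8 — consistent with the record.
Step 5: acc = -8 + -7 = -15 — in agreement.
Step 6: acc = -15 + 0 = -15 — consistent with the record.
Step 7: acc = -15 + 12 = -3 — exactly as logged.
Every step is consistent.

no error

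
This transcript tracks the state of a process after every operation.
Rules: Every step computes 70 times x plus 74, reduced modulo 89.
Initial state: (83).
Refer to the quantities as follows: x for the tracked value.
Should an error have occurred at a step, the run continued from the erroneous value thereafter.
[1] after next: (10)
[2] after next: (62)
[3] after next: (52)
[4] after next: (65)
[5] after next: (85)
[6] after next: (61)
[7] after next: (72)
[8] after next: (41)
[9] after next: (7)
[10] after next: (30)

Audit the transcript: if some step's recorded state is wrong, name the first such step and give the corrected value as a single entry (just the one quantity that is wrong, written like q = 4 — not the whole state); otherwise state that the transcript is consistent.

Step 1: x = (70*83 + 74) mod 89 = 10 — in agreement.
Step 2: x = (70*10 + 74) mod 89 = 62 — in agreement.
Step 3: x = (70*62 + 74) mod 89 = 53 — first mismatch against the transcript.
First deviation found at step 3; the corrected entry is x = 53.

step 3, x = 53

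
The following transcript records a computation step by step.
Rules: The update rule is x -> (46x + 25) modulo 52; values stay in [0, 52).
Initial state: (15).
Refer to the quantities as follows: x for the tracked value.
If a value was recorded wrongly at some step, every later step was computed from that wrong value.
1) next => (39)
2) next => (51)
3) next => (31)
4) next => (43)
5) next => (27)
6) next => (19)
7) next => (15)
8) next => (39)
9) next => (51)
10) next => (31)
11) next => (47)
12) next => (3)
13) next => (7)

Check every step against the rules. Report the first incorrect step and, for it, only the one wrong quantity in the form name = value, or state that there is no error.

step 4, x = 47

Recomputing the run from the initial state:
step 1: x = 39
step 2: x = 51
step 3: x = 31
step 4: x = 47
step 5: x = 3
step 6: x = 7
step 7: x = 35
step 8: x = 23
step 9: x = 43
step 10: x = 27
step 11: x = 19
step 12: x = 15
step 13: x = 39
The first disagreement with the transcript is at step 4, where the value should be x = 47.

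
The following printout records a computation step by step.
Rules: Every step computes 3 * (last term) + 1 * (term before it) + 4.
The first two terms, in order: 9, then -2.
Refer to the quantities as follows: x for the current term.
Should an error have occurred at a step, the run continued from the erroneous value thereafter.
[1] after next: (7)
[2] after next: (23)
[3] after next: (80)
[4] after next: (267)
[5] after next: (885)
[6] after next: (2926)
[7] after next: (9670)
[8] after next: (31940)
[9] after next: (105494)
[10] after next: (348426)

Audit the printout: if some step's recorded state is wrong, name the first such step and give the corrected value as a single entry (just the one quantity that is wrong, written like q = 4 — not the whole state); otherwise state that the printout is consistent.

Recomputing the run from the initial state:
step 1: x = 7
step 2: x = 23
step 3: x = 80
step 4: x = 267
step 5: x = 885
step 6: x = 2926
step 7: x = 9667
step 8: x = 31931
step 9: x = 105464
step 10: x = 348327
The first disagreement with the printout is at step 7, where the value should be x = 9667.

step 7, x = 9667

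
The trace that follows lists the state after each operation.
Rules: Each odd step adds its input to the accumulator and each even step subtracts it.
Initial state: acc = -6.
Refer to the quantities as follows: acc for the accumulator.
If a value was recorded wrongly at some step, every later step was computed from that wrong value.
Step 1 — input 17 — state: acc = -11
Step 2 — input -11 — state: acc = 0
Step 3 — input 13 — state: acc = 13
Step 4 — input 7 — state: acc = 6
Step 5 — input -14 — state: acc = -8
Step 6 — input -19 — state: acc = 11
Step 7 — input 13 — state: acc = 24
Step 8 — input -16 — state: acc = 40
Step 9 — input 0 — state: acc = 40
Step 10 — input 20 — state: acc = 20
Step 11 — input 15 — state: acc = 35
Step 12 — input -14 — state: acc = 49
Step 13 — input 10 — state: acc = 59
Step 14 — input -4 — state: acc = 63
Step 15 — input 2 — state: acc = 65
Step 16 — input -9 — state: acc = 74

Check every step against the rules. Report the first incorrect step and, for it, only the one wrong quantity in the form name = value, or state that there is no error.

Step 1: acc = -6 + 17 = 11 — the trace has a different value.
The earliest wrong entry is at step 1: it should read acc = 11.

step 1, acc = 11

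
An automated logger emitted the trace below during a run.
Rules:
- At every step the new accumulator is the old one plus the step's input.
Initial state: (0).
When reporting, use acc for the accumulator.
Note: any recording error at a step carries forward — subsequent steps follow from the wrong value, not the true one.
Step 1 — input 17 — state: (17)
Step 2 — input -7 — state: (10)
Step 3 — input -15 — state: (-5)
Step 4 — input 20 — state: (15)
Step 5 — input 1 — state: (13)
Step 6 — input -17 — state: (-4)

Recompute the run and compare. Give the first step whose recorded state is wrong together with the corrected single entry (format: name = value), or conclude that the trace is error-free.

step 5, acc = 16

Step 1: acc = 0 + 17 = 17 — verified.
Step 2: acc = 17 + -7 = 10 — checks out.
Step 3: acc = 10 + -15 = -5 — consistent with the trace.
Step 4: acc = -5 + 20 = 15 — in agreement.
Step 5: acc = 15 + 1 = 16 — this is not what the trace shows.
Conclusion: step 5 carries the first error; the entry should be acc = 16.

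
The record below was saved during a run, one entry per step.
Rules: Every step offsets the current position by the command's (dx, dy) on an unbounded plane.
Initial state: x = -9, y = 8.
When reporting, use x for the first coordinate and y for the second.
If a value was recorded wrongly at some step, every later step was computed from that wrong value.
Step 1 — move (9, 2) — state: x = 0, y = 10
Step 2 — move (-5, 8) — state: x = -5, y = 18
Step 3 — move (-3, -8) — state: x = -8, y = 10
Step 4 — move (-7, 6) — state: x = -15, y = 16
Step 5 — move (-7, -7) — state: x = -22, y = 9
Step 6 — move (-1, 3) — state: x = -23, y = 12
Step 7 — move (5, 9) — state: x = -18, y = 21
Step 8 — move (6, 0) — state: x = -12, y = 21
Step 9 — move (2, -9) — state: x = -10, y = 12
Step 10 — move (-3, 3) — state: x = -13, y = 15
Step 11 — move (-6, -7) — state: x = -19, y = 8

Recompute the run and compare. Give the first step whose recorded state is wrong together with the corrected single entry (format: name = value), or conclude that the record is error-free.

Recomputing the run from the initial state:
step 1: x = 0, y = 10
step 2: x = -5, y = 18
step 3: x = -8, y = 10
step 4: x = -15, y = 16
step 5: x = -22, y = 9
step 6: x = -23, y = 12
step 7: x = -18, y = 21
step 8: x = -12, y = 21
step 9: x = -10, y = 12
step 10: x = -13, y = 15
step 11: x = -19, y = 8
This matches the record at every step.

no error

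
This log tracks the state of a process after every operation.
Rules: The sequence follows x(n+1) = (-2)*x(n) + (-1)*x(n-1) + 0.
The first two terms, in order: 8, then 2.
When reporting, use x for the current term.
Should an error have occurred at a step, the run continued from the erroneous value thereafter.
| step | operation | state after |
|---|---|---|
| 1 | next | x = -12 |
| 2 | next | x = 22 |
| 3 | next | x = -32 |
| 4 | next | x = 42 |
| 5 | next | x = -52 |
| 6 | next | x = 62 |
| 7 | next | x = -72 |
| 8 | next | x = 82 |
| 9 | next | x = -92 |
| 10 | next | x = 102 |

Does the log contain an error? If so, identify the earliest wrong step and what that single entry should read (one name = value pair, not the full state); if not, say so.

step 1: x = -2*(2) + (-1)*(8) + (0) = -12 -> no discrepancy
step 2: x = -2*(-12) + (-1)*(2) + (0) = 22 -> no discrepancy
step 3: x = -2*(22) + (-1)*(-12) + (0) = -32 -> exactly as logged
step 4: x = -2*(-32) + (-1)*(22) + (0) = 42 -> verified
step 5: x = -2*(42) + (-1)*(-32) + (0) = -52 -> confirmed correct
step 6: x = -2*(-52) + (-1)*(42) + (0) = 62 -> same as recorded
step 7: x = -2*(62) + (-1)*(-52) + (0) = -72 -> verified
step 8: x = -2*(-72) + (-1)*(62) + (0) = 82 -> matches
step 9: x = -2*(82) + (-1)*(-72) + (0) = -92 -> exactly as logged
step 10: x = -2*(-92) + (-1)*(82) + (0) = 102 -> same as recorded
Each recorded entry agrees with the recomputation.

no error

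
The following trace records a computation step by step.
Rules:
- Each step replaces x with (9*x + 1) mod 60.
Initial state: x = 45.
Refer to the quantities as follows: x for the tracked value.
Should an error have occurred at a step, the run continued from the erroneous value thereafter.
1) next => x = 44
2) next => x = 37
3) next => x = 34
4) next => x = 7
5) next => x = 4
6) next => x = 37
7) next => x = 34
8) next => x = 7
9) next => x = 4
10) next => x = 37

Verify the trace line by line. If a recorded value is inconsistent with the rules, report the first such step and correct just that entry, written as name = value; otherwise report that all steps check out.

step 1, x = 46

Step 1: x = (9*45 + 1) mod 60 = 46 — the entry is off here.
So the first discrepancy is step 1, where the right value is x = 46.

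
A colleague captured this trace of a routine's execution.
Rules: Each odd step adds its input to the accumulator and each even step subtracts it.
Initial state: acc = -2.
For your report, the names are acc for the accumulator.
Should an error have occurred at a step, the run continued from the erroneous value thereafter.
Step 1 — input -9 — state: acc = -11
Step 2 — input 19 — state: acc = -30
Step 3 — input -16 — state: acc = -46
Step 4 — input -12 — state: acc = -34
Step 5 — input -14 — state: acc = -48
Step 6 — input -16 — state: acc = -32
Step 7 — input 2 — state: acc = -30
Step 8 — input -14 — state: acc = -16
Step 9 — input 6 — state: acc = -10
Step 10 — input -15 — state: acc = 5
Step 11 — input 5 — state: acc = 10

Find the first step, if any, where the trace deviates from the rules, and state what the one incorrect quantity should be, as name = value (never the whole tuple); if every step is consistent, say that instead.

no error

step 1: acc = -2 + -9 = -11 -> confirmed correct
step 2: acc = -11 - 19 = -30 -> checks out
step 3: acc = -30 + -16 = -46 -> confirmed correct
step 4: acc = -46 - -12 = -34 -> same as recorded
step 5: acc = -34 + -14 = -48 -> exactly as logged
step 6: acc = -48 - -16 = -32 -> confirmed correct
step 7: acc = -32 + 2 = -30 -> in agreement
step 8: acc = -30 - -14 = -16 -> same as recorded
step 9: acc = -16 + 6 = -10 -> same as recorded
step 10: acc = -10 - -15 = 5 -> verified
step 11: acc = 5 + 5 = 10 -> agrees with the trace
No step deviates from the rules.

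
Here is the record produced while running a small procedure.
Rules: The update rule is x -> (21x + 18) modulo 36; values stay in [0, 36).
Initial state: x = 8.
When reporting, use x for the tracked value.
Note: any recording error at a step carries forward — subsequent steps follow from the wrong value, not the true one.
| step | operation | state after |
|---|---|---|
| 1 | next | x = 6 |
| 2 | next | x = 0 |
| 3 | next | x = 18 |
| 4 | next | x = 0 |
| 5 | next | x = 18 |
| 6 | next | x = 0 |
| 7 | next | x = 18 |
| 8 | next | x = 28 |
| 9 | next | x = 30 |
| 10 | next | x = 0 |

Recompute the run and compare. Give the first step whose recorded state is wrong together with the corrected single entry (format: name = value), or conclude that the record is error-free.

Step 1: x = (21*8 + 18) mod 36 = 6 — consistent with the record.
Step 2: x = (21*6 + 18) mod 36 = 0 — agrees with the record.
Step 3: x = (21*0 + 18) mod 36 = 18 — no discrepancy.
Step 4: x = (21*18 + 18) mod 36 = 0 — no discrepancy.
Step 5: x = (21*0 + 18) mod 36 = 18 — checks out.
Step 6: x = (21*18 + 18) mod 36 = 0 — agrees with the record.
Step 7: x = (21*0 + 18) mod 36 = 18 — checks out.
Step 8: x = (21*18 + 18) mod 36 = 0 — a discrepancy with the record.
That makes step 8 the first incorrect line — x = 0 is what it should show.

step 8, x = 0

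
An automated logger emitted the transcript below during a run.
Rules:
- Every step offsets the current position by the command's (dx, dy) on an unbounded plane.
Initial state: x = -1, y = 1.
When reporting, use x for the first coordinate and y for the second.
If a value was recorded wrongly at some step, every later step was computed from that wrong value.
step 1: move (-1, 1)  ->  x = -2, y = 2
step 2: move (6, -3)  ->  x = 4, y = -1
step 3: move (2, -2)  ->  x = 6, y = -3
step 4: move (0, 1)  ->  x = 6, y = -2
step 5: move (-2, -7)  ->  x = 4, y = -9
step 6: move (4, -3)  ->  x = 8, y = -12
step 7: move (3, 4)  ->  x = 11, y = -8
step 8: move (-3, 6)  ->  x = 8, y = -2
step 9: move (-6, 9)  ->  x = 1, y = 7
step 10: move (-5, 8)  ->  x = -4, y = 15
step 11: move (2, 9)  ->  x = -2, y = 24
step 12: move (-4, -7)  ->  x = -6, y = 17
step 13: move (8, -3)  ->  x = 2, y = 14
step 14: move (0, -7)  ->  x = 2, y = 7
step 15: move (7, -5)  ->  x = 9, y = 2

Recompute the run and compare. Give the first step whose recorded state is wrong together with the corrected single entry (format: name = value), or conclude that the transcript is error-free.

step 1: x = -1 + (-1) = -2, y = 1 + (1) = 2 -> verified
step 2: x = -2 + (6) = 4, y = 2 + (-3) = -1 -> exactly as logged
step 3: x = 4 + (2) = 6, y = -1 + (-2) = -3 -> exactly as logged
step 4: x = 6 + (0) = 6, y = -3 + (1) = -2 -> confirmed correct
step 5: x = 6 + (-2) = 4, y = -2 + (-7) = -9 -> same as recorded
step 6: x = 4 + (4) = 8, y = -9 + (-3) = -12 -> same as recorded
step 7: x = 8 + (3) = 11, y = -12 + (4) = -8 -> in agreement
step 8: x = 11 + (-3) = 8, y = -8 + (6) = -2 -> exactly as logged
step 9: x = 8 + (-6) = 2, y = -2 + (9) = 7 -> the transcript has a different value
Step 9 is the first one off; corrected, x = 2.

step 9, x = 2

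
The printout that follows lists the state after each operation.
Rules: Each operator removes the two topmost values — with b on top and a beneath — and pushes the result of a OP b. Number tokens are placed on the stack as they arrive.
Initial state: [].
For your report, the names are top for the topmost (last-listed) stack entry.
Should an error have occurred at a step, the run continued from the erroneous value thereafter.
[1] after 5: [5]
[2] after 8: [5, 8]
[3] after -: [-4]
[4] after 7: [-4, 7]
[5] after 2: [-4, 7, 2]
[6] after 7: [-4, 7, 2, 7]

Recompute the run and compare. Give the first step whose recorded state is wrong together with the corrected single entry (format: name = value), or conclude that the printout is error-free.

Recomputing the run from the initial state:
step 1: [5]
step 2: [5, 8]
step 3: [-3]
step 4: [-3, 7]
step 5: [-3, 7, 2]
step 6: [-3, 7, 2, 7]
The first disagreement with the printout is at step 3, where the value should be top = -3.

step 3, top = -3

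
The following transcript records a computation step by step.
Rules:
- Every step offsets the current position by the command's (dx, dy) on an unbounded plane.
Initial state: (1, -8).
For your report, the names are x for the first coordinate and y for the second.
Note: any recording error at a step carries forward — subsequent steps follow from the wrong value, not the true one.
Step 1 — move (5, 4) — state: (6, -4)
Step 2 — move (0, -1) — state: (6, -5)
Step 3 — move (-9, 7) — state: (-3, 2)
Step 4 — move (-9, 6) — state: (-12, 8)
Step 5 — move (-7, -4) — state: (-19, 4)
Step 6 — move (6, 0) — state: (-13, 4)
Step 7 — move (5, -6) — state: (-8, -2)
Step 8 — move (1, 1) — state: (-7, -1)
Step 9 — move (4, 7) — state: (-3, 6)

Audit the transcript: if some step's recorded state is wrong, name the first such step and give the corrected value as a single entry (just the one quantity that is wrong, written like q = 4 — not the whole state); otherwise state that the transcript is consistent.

Recomputing the run from the initial state:
step 1: x = 6, y = -4
step 2: x = 6, y = -5
step 3: x = -3, y = 2
step 4: x = -12, y = 8
step 5: x = -19, y = 4
step 6: x = -13, y = 4
step 7: x = -8, y = -2
step 8: x = -7, y = -1
step 9: x = -3, y = 6
This matches the transcript at every step.

no error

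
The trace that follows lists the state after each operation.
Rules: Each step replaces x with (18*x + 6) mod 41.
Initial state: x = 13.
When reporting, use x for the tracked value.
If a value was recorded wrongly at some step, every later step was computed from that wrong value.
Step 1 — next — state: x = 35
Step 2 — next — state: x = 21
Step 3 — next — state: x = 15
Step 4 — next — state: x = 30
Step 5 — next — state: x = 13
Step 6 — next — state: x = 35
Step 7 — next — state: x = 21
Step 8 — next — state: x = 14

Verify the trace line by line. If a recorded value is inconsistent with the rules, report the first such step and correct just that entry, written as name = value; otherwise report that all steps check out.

step 8, x = 15

Step 1: x = (18*13 + 6) mod 41 = 35 — no discrepancy.
Step 2: x = (18*35 + 6) mod 41 = 21 — verified.
Step 3: x = (18*21 + 6) mod 41 = 15 — matches.
Step 4: x = (18*15 + 6) mod 41 = 30 — exactly as logged.
Step 5: x = (18*30 + 6) mod 41 = 13 — verified.
Step 6: x = (18*13 + 6) mod 41 = 35 — checks out.
Step 7: x = (18*35 + 6) mod 41 = 21 — checks out.
Step 8: x = (18*21 + 6) mod 41 = 15 — the trace has a different value.
The audit stops at step 8: the recorded entry is wrong and should be x = 15.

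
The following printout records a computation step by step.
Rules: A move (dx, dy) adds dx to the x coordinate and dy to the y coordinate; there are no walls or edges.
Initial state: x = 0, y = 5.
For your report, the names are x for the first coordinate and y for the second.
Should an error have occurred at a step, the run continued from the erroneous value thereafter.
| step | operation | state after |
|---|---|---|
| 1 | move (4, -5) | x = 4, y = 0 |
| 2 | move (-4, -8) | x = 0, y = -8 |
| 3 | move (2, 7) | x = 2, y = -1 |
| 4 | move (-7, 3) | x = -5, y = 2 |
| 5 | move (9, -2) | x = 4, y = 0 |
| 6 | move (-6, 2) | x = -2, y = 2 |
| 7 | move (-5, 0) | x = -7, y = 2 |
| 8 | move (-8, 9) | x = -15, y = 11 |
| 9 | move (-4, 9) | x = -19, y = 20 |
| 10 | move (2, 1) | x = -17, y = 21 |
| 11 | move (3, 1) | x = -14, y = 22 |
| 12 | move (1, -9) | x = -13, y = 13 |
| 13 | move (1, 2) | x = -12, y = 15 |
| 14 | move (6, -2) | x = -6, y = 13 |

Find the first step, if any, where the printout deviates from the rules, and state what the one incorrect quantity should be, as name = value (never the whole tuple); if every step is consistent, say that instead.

no error

Step 1: x = 0 + (4) = 4, y = 5 + (-5) = 0 — same as recorded.
Step 2: x = 4 + (-4) = 0, y = 0 + (-8) = -8 — agrees with the printout.
Step 3: x = 0 + (2) = 2, y = -8 + (7) = -1 — same as recorded.
Step 4: x = 2 + (-7) = -5, y = -1 + (3) = 2 — agrees with the printout.
Step 5: x = -5 + (9) = 4, y = 2 + (-2) = 0 — in agreement.
Step 6: x = 4 + (-6) = -2, y = 0 + (2) = 2 — no discrepancy.
Step 7: x = -2 + (-5) = -7, y = 2 + (0) = 2 — exactly as logged.
Step 8: x = -7 + (-8) = -15, y = 2 + (9) = 11 — agrees with the printout.
Step 9: x = -15 + (-4) = -19, y = 11 + (9) = 20 — verified.
Step 10: x = -19 + (2) = -17, y = 20 + (1) = 21 — exactly as logged.
Step 11: x = -17 + (3) = -14, y = 21 + (1) = 22 — same as recorded.
Step 12: x = -14 + (1) = -13, y = 22 + (-9) = 13 — matches.
Step 13: x = -13 + (1) = -12, y = 13 + (2) = 15 — in agreement.
Step 14: x = -12 + (6) = -6, y = 15 + (-2) = 13 — confirmed correct.
Every step is consistent.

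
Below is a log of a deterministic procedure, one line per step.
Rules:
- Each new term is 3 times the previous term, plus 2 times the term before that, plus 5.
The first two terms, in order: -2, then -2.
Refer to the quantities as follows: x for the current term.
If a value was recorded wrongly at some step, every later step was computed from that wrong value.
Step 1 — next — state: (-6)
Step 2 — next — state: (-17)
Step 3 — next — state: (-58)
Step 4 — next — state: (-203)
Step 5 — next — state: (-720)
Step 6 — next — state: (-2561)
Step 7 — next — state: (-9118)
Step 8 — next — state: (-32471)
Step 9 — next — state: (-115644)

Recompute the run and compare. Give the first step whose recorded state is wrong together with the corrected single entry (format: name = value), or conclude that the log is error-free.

step 1, x = -5

Recomputing the run from the initial state:
step 1: x = -5
step 2: x = -14
step 3: x = -47
step 4: x = -164
step 5: x = -581
step 6: x = -2066
step 7: x = -7355
step 8: x = -26192
step 9: x = -93281
The first disagreement with the log is at step 1, where the value should be x = -5.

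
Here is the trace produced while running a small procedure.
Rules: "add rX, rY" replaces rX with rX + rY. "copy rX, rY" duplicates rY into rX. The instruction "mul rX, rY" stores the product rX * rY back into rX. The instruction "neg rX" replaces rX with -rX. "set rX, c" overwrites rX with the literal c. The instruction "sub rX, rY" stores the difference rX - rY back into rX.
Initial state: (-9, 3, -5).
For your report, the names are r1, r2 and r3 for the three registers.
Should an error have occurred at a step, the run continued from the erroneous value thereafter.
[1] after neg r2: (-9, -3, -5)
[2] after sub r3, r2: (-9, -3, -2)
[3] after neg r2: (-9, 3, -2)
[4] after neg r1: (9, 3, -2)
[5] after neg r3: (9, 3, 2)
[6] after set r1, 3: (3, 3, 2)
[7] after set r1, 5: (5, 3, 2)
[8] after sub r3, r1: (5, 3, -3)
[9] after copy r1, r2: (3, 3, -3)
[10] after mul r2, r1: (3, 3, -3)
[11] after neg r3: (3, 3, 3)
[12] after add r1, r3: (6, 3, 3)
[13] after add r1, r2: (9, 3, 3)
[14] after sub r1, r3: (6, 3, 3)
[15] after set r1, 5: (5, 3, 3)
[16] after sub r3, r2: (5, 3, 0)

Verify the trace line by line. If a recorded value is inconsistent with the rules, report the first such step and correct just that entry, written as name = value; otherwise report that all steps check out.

step 10, r2 = 9

step 1: r2 = -(3) = -3 -> in agreement
step 2: r3 = -5 - -3 = -2 -> no discrepancy
step 3: r2 = -(-3) = 3 -> matches
step 4: r1 = -(-9) = 9 -> verified
step 5: r3 = -(-2) = 2 -> consistent with the trace
step 6: r1 = 3 -> in agreement
step 7: r1 = 5 -> no discrepancy
step 8: r3 = 2 - 5 = -3 -> consistent with the trace
step 9: r1 = 3 -> same as recorded
step 10: r2 = 3 * 3 = 9 -> the trace has a different value
First incorrect step: 10; the correct value is r2 = 9.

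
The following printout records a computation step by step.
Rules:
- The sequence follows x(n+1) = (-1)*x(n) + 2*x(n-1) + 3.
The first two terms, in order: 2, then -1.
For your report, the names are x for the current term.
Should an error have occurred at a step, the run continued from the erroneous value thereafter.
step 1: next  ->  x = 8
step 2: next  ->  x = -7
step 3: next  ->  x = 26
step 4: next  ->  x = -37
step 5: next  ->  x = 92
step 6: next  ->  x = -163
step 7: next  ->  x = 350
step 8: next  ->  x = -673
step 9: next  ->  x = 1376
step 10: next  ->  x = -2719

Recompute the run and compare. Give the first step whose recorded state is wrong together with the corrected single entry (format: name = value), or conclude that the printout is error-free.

Recomputing the run from the initial state:
step 1: x = 8
step 2: x = -7
step 3: x = 26
step 4: x = -37
step 5: x = 92
step 6: x = -163
step 7: x = 350
step 8: x = -673
step 9: x = 1376
step 10: x = -2719
This matches the printout at every step.

no error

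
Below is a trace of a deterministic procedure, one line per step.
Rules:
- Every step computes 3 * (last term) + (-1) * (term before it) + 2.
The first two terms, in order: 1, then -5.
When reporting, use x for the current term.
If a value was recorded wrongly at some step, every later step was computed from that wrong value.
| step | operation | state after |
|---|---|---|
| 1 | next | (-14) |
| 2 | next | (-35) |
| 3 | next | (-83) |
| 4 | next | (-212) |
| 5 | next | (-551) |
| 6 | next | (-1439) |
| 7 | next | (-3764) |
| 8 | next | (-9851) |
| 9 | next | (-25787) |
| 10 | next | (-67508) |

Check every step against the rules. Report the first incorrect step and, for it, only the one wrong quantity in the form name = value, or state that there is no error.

step 3, x = -89

Recomputing the run from the initial state:
step 1: x = -14
step 2: x = -35
step 3: x = -89
step 4: x = -230
step 5: x = -599
step 6: x = -1565
step 7: x = -4094
step 8: x = -10715
step 9: x = -28049
step 10: x = -73430
The first disagreement with the trace is at step 3, where the value should be x = -89.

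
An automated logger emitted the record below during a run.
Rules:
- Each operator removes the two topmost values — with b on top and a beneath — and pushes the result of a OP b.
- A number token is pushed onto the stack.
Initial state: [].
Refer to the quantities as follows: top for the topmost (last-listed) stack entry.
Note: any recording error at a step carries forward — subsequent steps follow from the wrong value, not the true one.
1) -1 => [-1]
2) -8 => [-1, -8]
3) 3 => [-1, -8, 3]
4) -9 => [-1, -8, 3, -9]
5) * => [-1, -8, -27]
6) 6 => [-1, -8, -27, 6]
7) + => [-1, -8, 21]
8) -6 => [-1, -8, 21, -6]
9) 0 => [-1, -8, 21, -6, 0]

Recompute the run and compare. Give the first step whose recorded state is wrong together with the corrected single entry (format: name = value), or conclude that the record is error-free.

step 7, top = -21

Recomputing the run from the initial state:
step 1: [-1]
step 2: [-1, -8]
step 3: [-1, -8, 3]
step 4: [-1, -8, 3, -9]
step 5: [-1, -8, -27]
step 6: [-1, -8, -27, 6]
step 7: [-1, -8, -21]
step 8: [-1, -8, -21, -6]
step 9: [-1, -8, -21, -6, 0]
The first disagreement with the record is at step 7, where the value should be top = -21.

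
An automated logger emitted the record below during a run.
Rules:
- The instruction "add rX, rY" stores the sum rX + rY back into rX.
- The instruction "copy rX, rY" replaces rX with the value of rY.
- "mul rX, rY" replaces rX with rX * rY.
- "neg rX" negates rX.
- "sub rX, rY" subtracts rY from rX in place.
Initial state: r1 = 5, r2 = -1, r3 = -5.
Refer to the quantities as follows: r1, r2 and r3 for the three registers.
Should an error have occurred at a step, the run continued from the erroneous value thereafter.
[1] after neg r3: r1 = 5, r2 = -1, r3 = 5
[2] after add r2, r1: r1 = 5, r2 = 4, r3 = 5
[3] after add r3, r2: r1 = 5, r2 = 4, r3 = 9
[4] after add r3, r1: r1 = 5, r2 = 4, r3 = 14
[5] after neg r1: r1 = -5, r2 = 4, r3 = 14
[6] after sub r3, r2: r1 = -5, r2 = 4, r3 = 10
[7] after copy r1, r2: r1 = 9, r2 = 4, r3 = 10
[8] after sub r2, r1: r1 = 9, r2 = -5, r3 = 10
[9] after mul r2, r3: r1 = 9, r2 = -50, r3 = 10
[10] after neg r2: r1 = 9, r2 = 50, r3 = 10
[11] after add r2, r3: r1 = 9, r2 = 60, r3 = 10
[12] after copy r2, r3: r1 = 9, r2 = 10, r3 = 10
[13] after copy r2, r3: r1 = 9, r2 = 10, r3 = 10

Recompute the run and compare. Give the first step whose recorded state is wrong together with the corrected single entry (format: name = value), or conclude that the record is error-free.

Recomputing the run from the initial state:
step 1: r1 = 5, r2 = -1, r3 = 5
step 2: r1 = 5, r2 = 4, r3 = 5
step 3: r1 = 5, r2 = 4, r3 = 9
step 4: r1 = 5, r2 = 4, r3 = 14
step 5: r1 = -5, r2 = 4, r3 = 14
step 6: r1 = -5, r2 = 4, r3 = 10
step 7: r1 = 4, r2 = 4, r3 = 10
step 8: r1 = 4, r2 = 0, r3 = 10
step 9: r1 = 4, r2 = 0, r3 = 10
step 10: r1 = 4, r2 = 0, r3 = 10
step 11: r1 = 4, r2 = 10, r3 = 10
step 12: r1 = 4, r2 = 10, r3 = 10
step 13: r1 = 4, r2 = 10, r3 = 10
The first disagreement with the record is at step 7, where the value should be r1 = 4.

step 7, r1 = 4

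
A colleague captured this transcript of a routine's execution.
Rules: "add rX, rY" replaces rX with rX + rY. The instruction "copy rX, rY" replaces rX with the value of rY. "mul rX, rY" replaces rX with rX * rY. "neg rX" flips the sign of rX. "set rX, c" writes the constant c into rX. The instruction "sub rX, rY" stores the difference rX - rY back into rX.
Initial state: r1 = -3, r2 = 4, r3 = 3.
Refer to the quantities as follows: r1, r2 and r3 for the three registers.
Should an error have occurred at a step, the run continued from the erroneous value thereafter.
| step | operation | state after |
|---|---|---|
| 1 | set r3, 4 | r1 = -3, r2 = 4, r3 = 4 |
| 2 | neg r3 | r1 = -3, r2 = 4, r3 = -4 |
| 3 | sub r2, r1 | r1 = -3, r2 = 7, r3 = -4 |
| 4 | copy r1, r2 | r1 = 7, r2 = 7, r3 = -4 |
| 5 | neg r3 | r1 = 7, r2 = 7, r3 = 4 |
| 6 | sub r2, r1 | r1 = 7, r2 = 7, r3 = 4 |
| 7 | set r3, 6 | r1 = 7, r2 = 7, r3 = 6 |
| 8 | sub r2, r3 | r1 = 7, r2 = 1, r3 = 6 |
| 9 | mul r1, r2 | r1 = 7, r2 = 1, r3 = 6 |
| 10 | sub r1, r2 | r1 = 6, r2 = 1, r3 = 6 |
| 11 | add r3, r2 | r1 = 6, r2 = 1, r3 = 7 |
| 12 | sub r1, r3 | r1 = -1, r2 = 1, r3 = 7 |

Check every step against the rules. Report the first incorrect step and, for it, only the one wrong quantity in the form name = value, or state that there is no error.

step 6, r2 = 0

Recomputing the run from the initial state:
step 1: r1 = -3, r2 = 4, r3 = 4
step 2: r1 = -3, r2 = 4, r3 = -4
step 3: r1 = -3, r2 = 7, r3 = -4
step 4: r1 = 7, r2 = 7, r3 = -4
step 5: r1 = 7, r2 = 7, r3 = 4
step 6: r1 = 7, r2 = 0, r3 = 4
step 7: r1 = 7, r2 = 0, r3 = 6
step 8: r1 = 7, r2 = -6, r3 = 6
step 9: r1 = -42, r2 = -6, r3 = 6
step 10: r1 = -36, r2 = -6, r3 = 6
step 11: r1 = -36, r2 = -6, r3 = 0
step 12: r1 = -36, r2 = -6, r3 = 0
The first disagreement with the transcript is at step 6, where the value should be r2 = 0.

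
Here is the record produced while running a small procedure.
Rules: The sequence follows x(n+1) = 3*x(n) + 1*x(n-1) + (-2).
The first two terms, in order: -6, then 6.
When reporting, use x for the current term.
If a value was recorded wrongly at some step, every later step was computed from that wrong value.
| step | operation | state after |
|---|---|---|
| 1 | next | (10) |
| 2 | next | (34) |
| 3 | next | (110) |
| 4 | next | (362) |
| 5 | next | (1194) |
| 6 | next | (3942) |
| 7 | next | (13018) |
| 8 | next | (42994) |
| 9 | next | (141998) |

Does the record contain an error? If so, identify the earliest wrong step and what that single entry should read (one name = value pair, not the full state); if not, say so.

no error

step 1: x = 3*(6) + (1)*(-6) + (-2) = 10 -> agrees with the record
step 2: x = 3*(10) + (1)*(6) + (-2) = 34 -> consistent with the record
step 3: x = 3*(34) + (1)*(10) + (-2) = 110 -> in agreement
step 4: x = 3*(110) + (1)*(34) + (-2) = 362 -> confirmed correct
step 5: x = 3*(362) + (1)*(110) + (-2) = 1194 -> verified
step 6: x = 3*(1194) + (1)*(362) + (-2) = 3942 -> checks out
step 7: x = 3*(3942) + (1)*(1194) + (-2) = 13018 -> confirmed correct
step 8: x = 3*(13018) + (1)*(3942) + (-2) = 42994 -> in agreement
step 9: x = 3*(42994) + (1)*(13018) + (-2) = 141998 -> checks out
No step deviates from the rules.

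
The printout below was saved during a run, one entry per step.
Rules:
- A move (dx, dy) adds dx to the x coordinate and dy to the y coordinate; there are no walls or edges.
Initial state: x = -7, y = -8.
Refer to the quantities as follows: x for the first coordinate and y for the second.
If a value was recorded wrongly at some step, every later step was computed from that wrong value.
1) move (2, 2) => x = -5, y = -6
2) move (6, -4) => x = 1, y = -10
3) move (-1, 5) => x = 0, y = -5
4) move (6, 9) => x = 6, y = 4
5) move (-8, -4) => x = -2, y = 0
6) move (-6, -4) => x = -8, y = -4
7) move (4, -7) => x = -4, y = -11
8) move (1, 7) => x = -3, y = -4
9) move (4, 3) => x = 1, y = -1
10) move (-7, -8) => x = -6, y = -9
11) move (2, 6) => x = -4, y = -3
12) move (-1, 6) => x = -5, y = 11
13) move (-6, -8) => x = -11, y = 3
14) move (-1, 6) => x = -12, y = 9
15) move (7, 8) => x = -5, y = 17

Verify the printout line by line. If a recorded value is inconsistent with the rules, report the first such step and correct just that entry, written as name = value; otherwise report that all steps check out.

step 12, y = 3

1. x = -7 + (2) = -5, y = -8 + (2) = -6 (same as recorded)
2. x = -5 + (6) = 1, y = -6 + (-4) = -10 (no discrepancy)
3. x = 1 + (-1) = 0, y = -10 + (5) = -5 (in agreement)
4. x = 0 + (6) = 6, y = -5 + (9) = 4 (exactly as logged)
5. x = 6 + (-8) = -2, y = 4 + (-4) = 0 (consistent with the printout)
6. x = -2 + (-6) = -8, y = 0 + (-4) = -4 (agrees with the printout)
7. x = -8 + (4) = -4, y = -4 + (-7) = -11 (confirmed correct)
8. x = -4 + (1) = -3, y = -11 + (7) = -4 (verified)
9. x = -3 + (4) = 1, y = -4 + (3) = -1 (agrees with the printout)
10. x = 1 + (-7) = -6, y = -1 + (-8) = -9 (in agreement)
11. x = -6 + (2) = -4, y = -9 + (6) = -3 (in agreement)
12. x = -4 + (-1) = -5, y = -3 + (6) = 3 (this is not what the printout shows)
That makes step 12 the first incorrect line — y = 3 is what it should show.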